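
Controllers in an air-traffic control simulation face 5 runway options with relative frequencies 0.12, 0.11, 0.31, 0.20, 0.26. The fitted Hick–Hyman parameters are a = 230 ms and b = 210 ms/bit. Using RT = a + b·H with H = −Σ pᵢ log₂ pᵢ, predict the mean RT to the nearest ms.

694 ms

H = 0.12·log₂(1/0.12) + 0.11·log₂(1/0.11) + 0.31·log₂(1/0.31) + 0.20·log₂(1/0.20) + 0.26·log₂(1/0.26) = 2.2108 bits.
RT = 230 + 210 × 2.2108 = 694.27 ms.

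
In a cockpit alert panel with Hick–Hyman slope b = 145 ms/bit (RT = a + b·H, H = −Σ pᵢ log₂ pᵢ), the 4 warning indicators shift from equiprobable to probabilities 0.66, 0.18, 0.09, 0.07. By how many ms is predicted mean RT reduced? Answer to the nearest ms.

84 ms

Equiprobable entropy H₀ = log₂ 4 = 2.0000 bits.
Skewed entropy H = −Σ pᵢ log₂ pᵢ = 1.4222 bits.
ΔRT = b·(H₀ − H) = 145 × 0.5778 = 83.79 ms.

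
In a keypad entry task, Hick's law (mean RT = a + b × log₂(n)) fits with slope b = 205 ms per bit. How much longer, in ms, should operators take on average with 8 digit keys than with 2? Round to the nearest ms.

Only the slope matters, since a is common to both: ΔRT = b·log₂(n₂/n₁).
log₂(8) − log₂(2) = log₂(8/2) = log₂(4) = 2.
ΔRT = 205 × 2.0000 = 410.000 ms.

410 ms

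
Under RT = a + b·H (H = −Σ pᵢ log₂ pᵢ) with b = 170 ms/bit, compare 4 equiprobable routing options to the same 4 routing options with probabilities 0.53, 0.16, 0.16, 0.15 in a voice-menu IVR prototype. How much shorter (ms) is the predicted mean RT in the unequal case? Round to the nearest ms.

Equiprobable entropy H₀ = log₂ 4 = 2.0000 bits.
Skewed entropy H = −Σ pᵢ log₂ pᵢ = 1.7420 bits.
ΔRT = b·(H₀ − H) = 170 × 0.2580 = 43.86 ms.

44 ms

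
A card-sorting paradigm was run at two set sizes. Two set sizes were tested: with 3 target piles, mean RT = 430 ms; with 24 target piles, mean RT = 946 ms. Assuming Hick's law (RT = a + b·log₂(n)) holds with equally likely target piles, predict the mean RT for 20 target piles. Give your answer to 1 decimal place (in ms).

With log₂ n on the abscissa the relation is linear; from the two conditions:
  b = (946 − 430) / (log₂ 24 − log₂ 3) = 516 / (4.5850 − 1.5850) = 172.000 ms/bit
  a = 430 − 172.000 × 1.5850 = 157.386 ms
Then RT(20) = 157.386 + 172.000 × log₂ 20 = 157.386 + 172.000 × 4.3219 ≈ 900.758 ms.

900.8 ms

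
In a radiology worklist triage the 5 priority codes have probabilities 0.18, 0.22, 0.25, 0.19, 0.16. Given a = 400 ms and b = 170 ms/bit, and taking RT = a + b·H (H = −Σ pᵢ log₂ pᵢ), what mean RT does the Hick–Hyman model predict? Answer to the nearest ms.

792 ms

H = 0.18·log₂(1/0.18) + 0.22·log₂(1/0.22) + 0.25·log₂(1/0.25) + 0.19·log₂(1/0.19) + 0.16·log₂(1/0.16) = 2.3041 bits.
RT = 400 + 170 × 2.3041 = 791.70 ms.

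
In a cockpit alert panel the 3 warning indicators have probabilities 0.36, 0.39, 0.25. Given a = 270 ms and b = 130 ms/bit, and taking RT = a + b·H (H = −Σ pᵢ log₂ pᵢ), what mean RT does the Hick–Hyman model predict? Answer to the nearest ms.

H = 0.36·log₂(1/0.36) + 0.39·log₂(1/0.39) + 0.25·log₂(1/0.25) = 1.5604 bits.
RT = 270 + 130 × 1.5604 = 472.85 ms.

473 ms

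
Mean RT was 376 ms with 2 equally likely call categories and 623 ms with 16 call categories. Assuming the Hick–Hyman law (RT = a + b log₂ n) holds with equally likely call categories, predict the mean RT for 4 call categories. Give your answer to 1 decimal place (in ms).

Solve the two-equation system in a and b:
  b = (623 − 376) / (log₂ 16 − log₂ 2) = 247 / (4 − 1) = 82.333 ms/bit
  a = 376 − 82.333 × 1 = 293.667 ms
Then RT(4) = 293.667 + 82.333 × log₂ 4 = 293.667 + 82.333 × 2 ≈ 458.333 ms.

458.3 ms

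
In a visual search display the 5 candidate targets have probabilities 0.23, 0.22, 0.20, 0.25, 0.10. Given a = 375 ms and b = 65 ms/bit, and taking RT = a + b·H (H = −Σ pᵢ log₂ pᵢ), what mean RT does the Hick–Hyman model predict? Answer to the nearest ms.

522 ms

Entropy contributions −pᵢ log₂ pᵢ: 0.4877, 0.4806, 0.4644, 0.5000, 0.3322; sum H = 2.2648 bits.
RT = a + bH = 375 + 65·2.2648 = 522.21 ms.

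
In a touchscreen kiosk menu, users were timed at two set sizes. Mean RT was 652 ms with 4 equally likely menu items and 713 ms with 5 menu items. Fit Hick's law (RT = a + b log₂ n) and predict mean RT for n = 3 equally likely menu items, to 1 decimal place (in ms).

573.4 ms

RT is linear in log₂ n, so two points fix the line:
  b = (713 − 652) / (log₂ 5 − log₂ 4) = 61 / (2.3219 − 2) = 189.483 ms/bit
  a = 652 − 189.483 × 2 = 273.033 ms
Then RT(3) = 273.033 + 189.483 × log₂ 3 = 273.033 + 189.483 × 1.5850 ≈ 573.357 ms.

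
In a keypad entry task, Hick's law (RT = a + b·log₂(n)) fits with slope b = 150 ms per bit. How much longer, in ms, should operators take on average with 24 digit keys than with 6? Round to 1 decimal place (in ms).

300.0 ms

Only the slope matters, since a is common to both: ΔRT = b·log₂(n₂/n₁).
log₂(24) − log₂(6) = log₂(24/6) = log₂(4) = 2.
ΔRT = 150 × 2.0000 = 300.000 ms.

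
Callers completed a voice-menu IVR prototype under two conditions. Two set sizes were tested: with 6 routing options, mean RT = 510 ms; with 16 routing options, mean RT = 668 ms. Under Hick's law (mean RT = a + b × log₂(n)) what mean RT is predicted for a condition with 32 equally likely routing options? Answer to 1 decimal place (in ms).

Solve the two-equation system in a and b:
  b = (668 − 510) / (log₂ 16 − log₂ 6) = 158 / (4 − 2.5850) = 111.658 ms/bit
  a = 510 − 111.658 × 2.5850 = 221.369 ms
Then RT(32) = 221.369 + 111.658 × log₂ 32 = 221.369 + 111.658 × 5 ≈ 779.658 ms.

779.7 ms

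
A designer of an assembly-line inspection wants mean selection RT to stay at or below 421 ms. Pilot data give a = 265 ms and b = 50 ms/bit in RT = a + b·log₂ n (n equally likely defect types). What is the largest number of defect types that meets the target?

8

Information budget: (421 − 265)/50 = 3.1200 bits, so n ≤ 2^3.1200 = 8.694 → at most 8.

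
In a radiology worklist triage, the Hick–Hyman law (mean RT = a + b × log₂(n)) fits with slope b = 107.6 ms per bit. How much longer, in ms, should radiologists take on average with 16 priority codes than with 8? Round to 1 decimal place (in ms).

107.6 ms

ΔRT = (a + b log₂ n₂) − (a + b log₂ n₁) = b·(log₂ n₂ − log₂ n₁).
log₂(16) − log₂(8) = log₂(16/8) = log₂(2) = 1.
ΔRT = 107.6 × 1.0000 = 107.600 ms.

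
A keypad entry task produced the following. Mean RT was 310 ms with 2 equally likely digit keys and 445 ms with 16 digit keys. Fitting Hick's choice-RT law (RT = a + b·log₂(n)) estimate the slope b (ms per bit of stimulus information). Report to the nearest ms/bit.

45 ms/bit

Slope: b = (445 − 310) / (log₂ 16 − log₂ 2) = 135/3.0000 = 45 ms/bit.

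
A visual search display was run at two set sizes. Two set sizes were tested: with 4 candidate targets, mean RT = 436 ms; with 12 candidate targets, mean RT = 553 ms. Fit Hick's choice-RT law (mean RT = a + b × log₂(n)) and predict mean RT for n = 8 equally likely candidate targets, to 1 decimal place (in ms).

RT is linear in log₂ n, so two points fix the line:
  b = (553 − 436) / (log₂ 12 − log₂ 4) = 117 / (3.5850 − 2) = 73.819 ms/bit
  a = 436 − 73.819 × 2 = 288.362 ms
Then RT(8) = 288.362 + 73.819 × log₂ 8 = 288.362 + 73.819 × 3 ≈ 509.819 ms.

509.8 ms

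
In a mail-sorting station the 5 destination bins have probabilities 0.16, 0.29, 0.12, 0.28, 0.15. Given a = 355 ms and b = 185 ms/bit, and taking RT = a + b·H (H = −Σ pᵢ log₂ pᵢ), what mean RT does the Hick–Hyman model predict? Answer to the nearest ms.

H = 0.16·log₂(1/0.16) + 0.29·log₂(1/0.29) + 0.12·log₂(1/0.12) + 0.28·log₂(1/0.28) + 0.15·log₂(1/0.15) = 2.2328 bits.
RT = 355 + 185 × 2.2328 = 768.06 ms.

768 ms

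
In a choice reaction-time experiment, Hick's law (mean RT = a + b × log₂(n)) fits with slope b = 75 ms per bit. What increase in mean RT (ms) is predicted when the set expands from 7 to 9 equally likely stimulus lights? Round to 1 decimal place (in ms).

27.2 ms

ΔRT = (a + b log₂ n₂) − (a + b log₂ n₁) = b·(log₂ n₂ − log₂ n₁).
log₂(9) − log₂(7) = 3.1699 − 2.8074 = 0.3626.
ΔRT = 75 × 0.3626 = 27.193 ms.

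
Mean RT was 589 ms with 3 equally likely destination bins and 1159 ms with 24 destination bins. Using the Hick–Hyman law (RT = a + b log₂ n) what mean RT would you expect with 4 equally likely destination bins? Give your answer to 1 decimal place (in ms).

667.9 ms

RT is linear in log₂ n, so two points fix the line:
  b = (1159 − 589) / (log₂ 24 − log₂ 3) = 570 / (4.5850 − 1.5850) = 190.000 ms/bit
  a = 589 − 190.000 × 1.5850 = 287.857 ms
Then RT(4) = 287.857 + 190.000 × log₂ 4 = 287.857 + 190.000 × 2 ≈ 667.857 ms.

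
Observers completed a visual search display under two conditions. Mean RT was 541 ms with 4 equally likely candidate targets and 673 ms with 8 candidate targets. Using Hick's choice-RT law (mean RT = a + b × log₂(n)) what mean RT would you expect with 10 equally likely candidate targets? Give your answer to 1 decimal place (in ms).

715.5 ms

Solve the two-equation system in a and b:
  b = (673 − 541) / (log₂ 8 − log₂ 4) = 132 / (3 − 2) = 132.000 ms/bit
  a = 541 − 132.000 × 2 = 277.000 ms
Then RT(10) = 277.000 + 132.000 × log₂ 10 = 277.000 + 132.000 × 3.3219 ≈ 715.495 ms.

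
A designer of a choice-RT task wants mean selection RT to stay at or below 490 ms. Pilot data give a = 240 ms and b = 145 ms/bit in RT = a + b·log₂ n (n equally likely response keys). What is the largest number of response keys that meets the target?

3

Information budget: (490 − 240)/145 = 1.7241 bits, so n ≤ 2^1.7241 = 3.304 → at most 3.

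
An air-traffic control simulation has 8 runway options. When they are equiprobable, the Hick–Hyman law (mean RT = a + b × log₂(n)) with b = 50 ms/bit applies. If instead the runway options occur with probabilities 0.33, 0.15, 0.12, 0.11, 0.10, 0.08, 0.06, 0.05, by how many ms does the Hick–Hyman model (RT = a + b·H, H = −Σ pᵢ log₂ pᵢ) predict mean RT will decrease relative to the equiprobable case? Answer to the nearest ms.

Equiprobable entropy H₀ = log₂ 8 = 3.0000 bits.
Skewed entropy H = −Σ pᵢ log₂ pᵢ = 2.7391 bits.
ΔRT = b·(H₀ − H) = 50 × 0.2609 = 13.05 ms.

13 ms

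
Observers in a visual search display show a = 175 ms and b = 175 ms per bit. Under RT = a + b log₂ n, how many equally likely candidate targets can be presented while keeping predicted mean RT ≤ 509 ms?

3

Information budget: (509 − 175)/175 = 1.9086 bits, so n ≤ 2^1.9086 = 3.754 → at most 3.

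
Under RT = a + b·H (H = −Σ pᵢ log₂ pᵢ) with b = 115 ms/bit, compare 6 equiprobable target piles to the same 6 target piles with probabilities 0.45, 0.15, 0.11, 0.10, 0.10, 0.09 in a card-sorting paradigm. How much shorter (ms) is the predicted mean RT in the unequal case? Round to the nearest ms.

The RT saving is b·ΔH. Equiprobable H₀ = log₂(6) = 2.5850 bits; with the given probabilities H = 2.2563 bits.
b·(H₀ − H) = 115 × (2.5850 − 2.2563) = 37.80 ms.

38 ms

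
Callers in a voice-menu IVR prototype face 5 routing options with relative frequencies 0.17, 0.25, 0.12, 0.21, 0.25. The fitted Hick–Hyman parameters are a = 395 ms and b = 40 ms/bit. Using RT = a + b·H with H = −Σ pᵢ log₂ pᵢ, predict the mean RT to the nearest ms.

Entropy contributions −pᵢ log₂ pᵢ: 0.4346, 0.5000, 0.3671, 0.4728, 0.5000; sum H = 2.2745 bits.
RT = a + bH = 395 + 40·2.2745 = 485.98 ms.

486 ms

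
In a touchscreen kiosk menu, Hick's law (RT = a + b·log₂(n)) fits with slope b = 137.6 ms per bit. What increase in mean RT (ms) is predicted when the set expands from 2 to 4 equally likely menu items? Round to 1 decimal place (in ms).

The intercept a cancels: ΔRT = b·(log₂ n₂ − log₂ n₁) = b·log₂(n₂/n₁).
log₂(4) − log₂(2) = log₂(4/2) = log₂(2) = 1.
ΔRT = 137.6 × 1.0000 = 137.600 ms.

137.6 ms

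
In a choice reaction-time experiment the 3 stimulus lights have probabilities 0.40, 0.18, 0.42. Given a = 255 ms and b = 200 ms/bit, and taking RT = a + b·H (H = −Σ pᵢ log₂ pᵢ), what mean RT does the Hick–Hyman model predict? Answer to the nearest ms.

Entropy contributions −pᵢ log₂ pᵢ: 0.5288, 0.4453, 0.5256; sum H = 1.4997 bits.
RT = a + bH = 255 + 200·1.4997 = 554.95 ms.

555 ms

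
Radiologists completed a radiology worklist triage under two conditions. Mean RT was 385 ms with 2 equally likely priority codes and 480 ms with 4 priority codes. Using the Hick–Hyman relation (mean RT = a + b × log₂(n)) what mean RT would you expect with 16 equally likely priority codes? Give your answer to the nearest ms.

670 ms

With log₂ n on the abscissa the relation is linear; from the two conditions:
  b = (480 − 385) / (log₂ 4 − log₂ 2) = 95 / (2 − 1) = 95 ms/bit
  a = 385 − 95 × 1 = 290 ms
Then RT(16) = 290 + 95 × log₂ 16 = 290 + 95 × 4 ≈ 670.000 ms.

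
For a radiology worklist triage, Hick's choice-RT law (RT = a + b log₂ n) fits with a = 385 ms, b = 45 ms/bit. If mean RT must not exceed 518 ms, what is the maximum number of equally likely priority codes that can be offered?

7

45·log₂ n ≤ 518 − 385 = 133, giving log₂ n ≤ 2.9556 and n ≤ 7.757. The largest whole number is 7.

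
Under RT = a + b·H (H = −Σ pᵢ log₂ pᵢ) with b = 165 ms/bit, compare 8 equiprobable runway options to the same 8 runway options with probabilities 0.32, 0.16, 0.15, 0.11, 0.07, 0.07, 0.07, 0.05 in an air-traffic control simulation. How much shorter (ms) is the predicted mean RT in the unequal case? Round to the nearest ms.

Equiprobable entropy H₀ = log₂ 8 = 3.0000 bits.
Skewed entropy H = −Σ pᵢ log₂ pᵢ = 2.7316 bits.
ΔRT = b·(H₀ − H) = 165 × 0.2684 = 44.28 ms.

44 ms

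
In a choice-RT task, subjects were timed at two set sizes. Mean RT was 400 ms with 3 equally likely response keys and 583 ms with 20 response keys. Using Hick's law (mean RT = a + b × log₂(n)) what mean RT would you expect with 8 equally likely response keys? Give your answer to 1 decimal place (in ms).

With log₂ n on the abscissa the relation is linear; from the two conditions:
  b = (583 − 400) / (log₂ 20 − log₂ 3) = 183 / (4.3219 − 1.5850) = 66.862 ms/bit
  a = 400 − 66.862 × 1.5850 = 294.026 ms
Then RT(8) = 294.026 + 66.862 × log₂ 8 = 294.026 + 66.862 × 3 ≈ 494.613 ms.

494.6 ms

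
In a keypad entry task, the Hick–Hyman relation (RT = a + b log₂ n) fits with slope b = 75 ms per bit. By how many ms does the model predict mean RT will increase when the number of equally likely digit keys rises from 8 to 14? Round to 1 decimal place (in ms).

60.6 ms

ΔRT = (a + b log₂ n₂) − (a + b log₂ n₁) = b·(log₂ n₂ − log₂ n₁).
log₂(14) − log₂(8) = 3.8074 − 3 = 0.8074.
ΔRT = 75 × 0.8074 = 60.552 ms.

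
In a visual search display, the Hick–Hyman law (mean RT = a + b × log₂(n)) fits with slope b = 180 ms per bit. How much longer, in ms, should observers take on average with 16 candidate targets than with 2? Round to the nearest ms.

The intercept a cancels: ΔRT = b·(log₂ n₂ − log₂ n₁) = b·log₂(n₂/n₁).
log₂(16) − log₂(2) = log₂(16/2) = log₂(8) = 3.
ΔRT = 180 × 3.0000 = 540.000 ms.

540 ms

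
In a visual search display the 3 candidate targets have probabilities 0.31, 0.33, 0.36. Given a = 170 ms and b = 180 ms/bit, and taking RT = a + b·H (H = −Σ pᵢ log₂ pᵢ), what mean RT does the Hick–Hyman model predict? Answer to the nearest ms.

H = 0.31·log₂(1/0.31) + 0.33·log₂(1/0.33) + 0.36·log₂(1/0.36) = 1.5822 bits.
RT = 170 + 180 × 1.5822 = 454.80 ms.

455 ms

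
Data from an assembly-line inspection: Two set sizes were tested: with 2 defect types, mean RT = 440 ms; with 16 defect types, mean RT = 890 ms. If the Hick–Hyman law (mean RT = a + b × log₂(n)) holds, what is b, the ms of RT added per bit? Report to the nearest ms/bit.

b = (RT₂ − RT₁)/(log₂ n₂ − log₂ n₁) = (890 − 440)/(4 − 1) = 150 ms/bit.

150 ms/bit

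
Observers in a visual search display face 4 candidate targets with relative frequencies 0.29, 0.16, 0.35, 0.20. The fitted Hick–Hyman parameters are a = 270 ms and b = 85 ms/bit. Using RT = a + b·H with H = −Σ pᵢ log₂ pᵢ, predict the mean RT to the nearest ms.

435 ms

H = 0.29·log₂(1/0.29) + 0.16·log₂(1/0.16) + 0.35·log₂(1/0.35) + 0.20·log₂(1/0.20) = 1.9354 bits.
RT = 270 + 85 × 1.9354 = 434.51 ms.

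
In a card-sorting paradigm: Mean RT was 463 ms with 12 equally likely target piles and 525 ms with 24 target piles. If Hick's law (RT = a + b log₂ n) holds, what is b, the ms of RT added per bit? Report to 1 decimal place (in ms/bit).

62.0 ms/bit

The slope on a log₂ axis is (525 − 463) / (4.5850 − 3.5850) = 62.000 ms/bit.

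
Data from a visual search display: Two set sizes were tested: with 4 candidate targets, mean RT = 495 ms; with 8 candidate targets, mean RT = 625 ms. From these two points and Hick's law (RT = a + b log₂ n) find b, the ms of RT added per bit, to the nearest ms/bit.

b = (RT₂ − RT₁)/(log₂ n₂ − log₂ n₁) = (625 − 495)/(3 − 2) = 130 ms/bit.

130 ms/bit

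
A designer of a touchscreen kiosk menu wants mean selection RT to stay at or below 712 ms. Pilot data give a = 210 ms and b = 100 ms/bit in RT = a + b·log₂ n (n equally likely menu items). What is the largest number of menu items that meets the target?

32

Information budget: (712 − 210)/100 = 5.0200 bits, so n ≤ 2^5.0200 = 32.447 → at most 32.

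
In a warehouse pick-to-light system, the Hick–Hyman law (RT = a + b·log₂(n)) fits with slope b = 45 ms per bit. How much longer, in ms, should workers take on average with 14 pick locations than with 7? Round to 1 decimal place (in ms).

Only the slope matters, since a is common to both: ΔRT = b·log₂(n₂/n₁).
log₂(14) − log₂(7) = log₂(14/7) = log₂(2) = 1.
ΔRT = 45 × 1.0000 = 45.000 ms.

45.0 ms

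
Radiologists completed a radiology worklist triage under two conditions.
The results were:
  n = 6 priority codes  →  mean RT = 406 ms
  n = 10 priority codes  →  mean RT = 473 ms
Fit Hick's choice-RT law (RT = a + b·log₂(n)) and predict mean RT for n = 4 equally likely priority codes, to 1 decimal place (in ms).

Fit slope and intercept:
  b = (473 − 406) / (log₂ 10 − log₂ 6) = 67 / (3.3219 − 2.5850) = 90.913 ms/bit
  a = 406 − 90.913 × 2.5850 = 170.992 ms
Then RT(4) = 170.992 + 90.913 × log₂ 4 = 170.992 + 90.913 × 2 ≈ 352.819 ms.

352.8 ms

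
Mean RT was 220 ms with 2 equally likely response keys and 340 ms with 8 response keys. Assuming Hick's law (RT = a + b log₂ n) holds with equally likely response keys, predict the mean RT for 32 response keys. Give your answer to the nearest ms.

460 ms

Solve the two-equation system in a and b:
  b = (340 − 220) / (log₂ 8 − log₂ 2) = 120 / (3 − 1) = 60 ms/bit
  a = 220 − 60 × 1 = 160 ms
Then RT(32) = 160 + 60 × log₂ 32 = 160 + 60 × 5 ≈ 460.000 ms.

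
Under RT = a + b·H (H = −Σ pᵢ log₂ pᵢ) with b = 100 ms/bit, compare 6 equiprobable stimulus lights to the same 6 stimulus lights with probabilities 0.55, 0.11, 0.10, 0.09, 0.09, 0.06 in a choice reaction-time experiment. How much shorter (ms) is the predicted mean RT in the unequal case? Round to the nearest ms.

The RT saving is b·ΔH. Equiprobable H₀ = log₂(6) = 2.5850 bits; with the given probabilities H = 2.0257 bits.
b·(H₀ − H) = 100 × (2.5850 − 2.0257) = 55.93 ms.

56 ms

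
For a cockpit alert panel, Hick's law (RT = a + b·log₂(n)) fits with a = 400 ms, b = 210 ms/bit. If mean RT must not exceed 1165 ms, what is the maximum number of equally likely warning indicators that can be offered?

210·log₂ n ≤ 1165 − 400 = 765, giving log₂ n ≤ 3.6429 and n ≤ 12.491. The largest whole number is 12.

12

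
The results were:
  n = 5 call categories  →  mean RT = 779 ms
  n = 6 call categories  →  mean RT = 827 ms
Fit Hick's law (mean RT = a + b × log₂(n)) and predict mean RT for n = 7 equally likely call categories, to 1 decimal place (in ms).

Fit slope and intercept:
  b = (827 − 779) / (log₂ 6 − log₂ 5) = 48 / (2.5850 − 2.3219) = 182.486 ms/bit
  a = 779 − 182.486 × 2.3219 = 355.281 ms
Then RT(7) = 355.281 + 182.486 × log₂ 7 = 355.281 + 182.486 × 2.8074 ≈ 867.583 ms.

867.6 ms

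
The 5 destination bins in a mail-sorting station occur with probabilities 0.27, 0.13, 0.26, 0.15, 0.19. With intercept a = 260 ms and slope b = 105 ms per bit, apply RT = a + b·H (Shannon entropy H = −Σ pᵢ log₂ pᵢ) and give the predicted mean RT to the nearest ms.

498 ms

Entropy contributions −pᵢ log₂ pᵢ: 0.5100, 0.3826, 0.5053, 0.4105, 0.4552; sum H = 2.2637 bits.
RT = a + bH = 260 + 105·2.2637 = 497.69 ms.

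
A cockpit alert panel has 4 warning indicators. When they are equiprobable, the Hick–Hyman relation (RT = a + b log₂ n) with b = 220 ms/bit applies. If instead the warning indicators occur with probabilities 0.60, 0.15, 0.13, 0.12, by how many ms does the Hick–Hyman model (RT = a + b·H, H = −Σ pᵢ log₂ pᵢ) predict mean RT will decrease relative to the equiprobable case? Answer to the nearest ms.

87 ms

Equiprobable entropy H₀ = log₂ 4 = 2.0000 bits.
Skewed entropy H = −Σ pᵢ log₂ pᵢ = 1.6024 bits.
ΔRT = b·(H₀ − H) = 220 × 0.3976 = 87.46 ms.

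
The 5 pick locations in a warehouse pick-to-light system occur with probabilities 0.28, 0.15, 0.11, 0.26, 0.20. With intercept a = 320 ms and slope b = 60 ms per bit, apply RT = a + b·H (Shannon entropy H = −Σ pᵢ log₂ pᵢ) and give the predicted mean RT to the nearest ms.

Entropy contributions −pᵢ log₂ pᵢ: 0.5142, 0.4105, 0.3503, 0.5053, 0.4644; sum H = 2.2447 bits.
RT = a + bH = 320 + 60·2.2447 = 454.68 ms.

455 ms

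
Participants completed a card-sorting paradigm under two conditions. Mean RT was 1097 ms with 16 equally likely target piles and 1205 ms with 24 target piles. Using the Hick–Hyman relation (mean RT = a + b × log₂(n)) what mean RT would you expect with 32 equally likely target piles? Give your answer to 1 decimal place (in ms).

1281.6 ms

Solve the two-equation system in a and b:
  b = (1205 − 1097) / (log₂ 24 − log₂ 16) = 108 / (4.5850 − 4) = 184.627 ms/bit
  a = 1097 − 184.627 × 4 = 358.491 ms
Then RT(32) = 358.491 + 184.627 × log₂ 32 = 358.491 + 184.627 × 5 ≈ 1281.627 ms.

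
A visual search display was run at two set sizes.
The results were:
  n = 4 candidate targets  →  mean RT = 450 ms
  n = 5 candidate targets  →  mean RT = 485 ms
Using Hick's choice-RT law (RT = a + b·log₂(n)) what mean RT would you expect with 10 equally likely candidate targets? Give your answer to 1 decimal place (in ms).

593.7 ms

With log₂ n on the abscissa the relation is linear; from the two conditions:
  b = (485 − 450) / (log₂ 5 − log₂ 4) = 35 / (2.3219 − 2) = 108.720 ms/bit
  a = 450 − 108.720 × 2 = 232.560 ms
Then RT(10) = 232.560 + 108.720 × log₂ 10 = 232.560 + 108.720 × 3.3219 ≈ 593.720 ms.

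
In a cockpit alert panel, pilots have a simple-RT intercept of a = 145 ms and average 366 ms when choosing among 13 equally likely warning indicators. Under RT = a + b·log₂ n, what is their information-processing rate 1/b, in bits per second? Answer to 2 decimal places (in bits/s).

16.74 bits/s

b = (366 − 145)/log₂ 13 = 221/3.7004 = 59.723 ms per bit = 0.05972 s/bit; the reciprocal is 16.744 bits/s.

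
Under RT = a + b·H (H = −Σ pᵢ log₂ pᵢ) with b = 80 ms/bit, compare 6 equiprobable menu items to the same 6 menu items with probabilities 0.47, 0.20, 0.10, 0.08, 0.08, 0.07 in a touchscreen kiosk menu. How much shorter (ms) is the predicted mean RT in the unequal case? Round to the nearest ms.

The RT saving is b·ΔH. Equiprobable H₀ = log₂(6) = 2.5850 bits; with the given probabilities H = 2.1601 bits.
b·(H₀ − H) = 80 × (2.5850 − 2.1601) = 33.99 ms.

34 ms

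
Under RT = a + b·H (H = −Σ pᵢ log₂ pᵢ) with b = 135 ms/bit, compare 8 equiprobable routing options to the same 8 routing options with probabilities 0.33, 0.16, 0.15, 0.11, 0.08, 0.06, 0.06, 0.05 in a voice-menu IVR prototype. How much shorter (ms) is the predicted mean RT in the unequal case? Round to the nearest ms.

40 ms

Equiprobable entropy H₀ = log₂ 8 = 3.0000 bits.
Skewed entropy H = −Σ pᵢ log₂ pᵢ = 2.7063 bits.
ΔRT = b·(H₀ − H) = 135 × 0.2937 = 39.64 ms.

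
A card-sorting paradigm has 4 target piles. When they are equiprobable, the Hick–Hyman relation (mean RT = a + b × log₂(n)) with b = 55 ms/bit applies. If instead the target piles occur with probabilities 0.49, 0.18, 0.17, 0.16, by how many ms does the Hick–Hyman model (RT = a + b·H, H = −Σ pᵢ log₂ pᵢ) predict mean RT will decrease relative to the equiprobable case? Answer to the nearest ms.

11 ms

The RT saving is b·ΔH. Equiprobable H₀ = log₂(4) = 2.0000 bits; with the given probabilities H = 1.8072 bits.
b·(H₀ − H) = 55 × (2.0000 − 1.8072) = 10.60 ms.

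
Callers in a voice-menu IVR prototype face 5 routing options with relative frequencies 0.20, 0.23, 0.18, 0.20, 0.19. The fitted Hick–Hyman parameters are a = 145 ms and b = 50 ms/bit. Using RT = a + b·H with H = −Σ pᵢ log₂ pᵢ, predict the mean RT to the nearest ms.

261 ms

H = 0.20·log₂(1/0.20) + 0.23·log₂(1/0.23) + 0.18·log₂(1/0.18) + 0.20·log₂(1/0.20) + 0.19·log₂(1/0.19) = 2.3170 bits.
RT = 145 + 50 × 2.3170 = 260.85 ms.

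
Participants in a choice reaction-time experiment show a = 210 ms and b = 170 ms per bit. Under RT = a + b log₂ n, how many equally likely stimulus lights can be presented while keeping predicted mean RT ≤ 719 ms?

Set 210 + 170·log₂ n ≤ 719 → log₂ n ≤ (719 − 210)/170 = 2.9941.
So n ≤ 2^2.9941 = 7.967; the largest integer n is 7.

7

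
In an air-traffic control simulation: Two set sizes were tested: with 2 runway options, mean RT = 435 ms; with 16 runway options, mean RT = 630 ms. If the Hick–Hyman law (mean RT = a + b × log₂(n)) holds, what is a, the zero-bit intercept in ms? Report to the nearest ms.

370 ms

The slope on a log₂ axis is (630 − 435) / (4 − 1) = 65 ms/bit.
Intercept: a = 435 − 65·log₂(2) = 370.000 ms.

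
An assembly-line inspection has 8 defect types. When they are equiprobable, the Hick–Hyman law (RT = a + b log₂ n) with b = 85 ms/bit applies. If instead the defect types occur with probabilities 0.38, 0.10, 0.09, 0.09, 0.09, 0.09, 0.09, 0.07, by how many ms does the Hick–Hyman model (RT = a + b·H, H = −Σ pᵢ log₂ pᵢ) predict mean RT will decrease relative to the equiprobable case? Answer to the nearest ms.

26 ms

The RT saving is b·ΔH. Equiprobable H₀ = log₂(8) = 3.0000 bits; with the given probabilities H = 2.6945 bits.
b·(H₀ − H) = 85 × (3.0000 − 2.6945) = 25.97 ms.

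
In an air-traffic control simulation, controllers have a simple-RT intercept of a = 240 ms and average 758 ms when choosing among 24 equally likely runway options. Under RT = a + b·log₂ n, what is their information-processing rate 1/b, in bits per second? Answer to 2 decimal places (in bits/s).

b = (758 − 240)/log₂ 24 = 518/4.5850 = 112.978 ms per bit = 0.11298 s/bit; the reciprocal is 8.851 bits/s.

8.85 bits/s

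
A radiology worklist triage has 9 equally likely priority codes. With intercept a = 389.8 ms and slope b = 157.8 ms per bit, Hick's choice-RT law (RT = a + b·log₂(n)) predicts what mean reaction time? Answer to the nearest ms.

890 ms

log₂(9) = 3.1699 bits, so RT = 389.8 + 157.8 × 3.1699 ≈ 890.014 ms.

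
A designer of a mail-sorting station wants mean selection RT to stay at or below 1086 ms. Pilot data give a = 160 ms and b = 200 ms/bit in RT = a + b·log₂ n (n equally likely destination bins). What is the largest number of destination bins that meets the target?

200·log₂ n ≤ 1086 − 160 = 926, giving log₂ n ≤ 4.6300 and n ≤ 24.761. The largest whole number is 24.

24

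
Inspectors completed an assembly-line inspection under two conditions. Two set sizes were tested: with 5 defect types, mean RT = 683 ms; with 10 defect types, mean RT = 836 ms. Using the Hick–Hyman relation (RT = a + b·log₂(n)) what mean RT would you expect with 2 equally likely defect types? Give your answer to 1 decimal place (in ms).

RT is linear in log₂ n, so two points fix the line:
  b = (836 − 683) / (log₂ 10 − log₂ 5) = 153 / (3.3219 − 2.3219) = 153.000 ms/bit
  a = 683 − 153.000 × 2.3219 = 327.745 ms
Then RT(2) = 327.745 + 153.000 × log₂ 2 = 327.745 + 153.000 × 1 ≈ 480.745 ms.

480.7 ms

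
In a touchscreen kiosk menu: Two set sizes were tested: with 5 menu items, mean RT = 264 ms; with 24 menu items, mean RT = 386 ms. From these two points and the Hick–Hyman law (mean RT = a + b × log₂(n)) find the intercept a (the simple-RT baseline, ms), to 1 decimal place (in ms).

b = (RT₂ − RT₁)/(log₂ n₂ − log₂ n₁) = (386 − 264)/(4.5850 − 2.3219) = 53.910 ms/bit.
a = RT₁ − b·log₂ n₁ = 264 − 53.910 × 2.3219 = 138.825 ms.

138.8 ms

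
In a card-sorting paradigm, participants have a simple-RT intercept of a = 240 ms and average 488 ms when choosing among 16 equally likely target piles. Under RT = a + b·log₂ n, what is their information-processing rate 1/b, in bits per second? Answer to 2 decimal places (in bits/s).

Choice component = 488 − 240 = 248 ms over log₂(16) = 4 bits.
b = 248 / 4 = 62.000 ms/bit, so 1/b = 16.129 bits/s.

16.13 bits/s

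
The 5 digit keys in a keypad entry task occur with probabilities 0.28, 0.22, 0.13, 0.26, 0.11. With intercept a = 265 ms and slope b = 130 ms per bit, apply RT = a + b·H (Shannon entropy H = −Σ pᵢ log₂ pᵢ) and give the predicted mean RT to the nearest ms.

555 ms

H = 0.28·log₂(1/0.28) + 0.22·log₂(1/0.22) + 0.13·log₂(1/0.13) + 0.26·log₂(1/0.26) + 0.11·log₂(1/0.11) = 2.2330 bits.
RT = 265 + 130 × 2.2330 = 555.29 ms.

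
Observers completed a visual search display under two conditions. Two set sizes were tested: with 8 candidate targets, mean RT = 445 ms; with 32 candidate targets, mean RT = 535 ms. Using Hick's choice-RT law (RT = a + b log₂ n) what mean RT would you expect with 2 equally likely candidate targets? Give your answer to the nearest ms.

355 ms

Solve the two-equation system in a and b:
  b = (535 − 445) / (log₂ 32 − log₂ 8) = 90 / (5 − 3) = 45 ms/bit
  a = 445 − 45 × 3 = 310 ms
Then RT(2) = 310 + 45 × log₂ 2 = 310 + 45 × 1 ≈ 355.000 ms.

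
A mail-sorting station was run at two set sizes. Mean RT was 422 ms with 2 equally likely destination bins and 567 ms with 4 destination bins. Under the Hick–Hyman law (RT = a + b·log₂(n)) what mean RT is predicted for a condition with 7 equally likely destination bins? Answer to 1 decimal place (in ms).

684.1 ms

With log₂ n on the abscissa the relation is linear; from the two conditions:
  b = (567 − 422) / (log₂ 4 − log₂ 2) = 145 / (2 − 1) = 145.000 ms/bit
  a = 422 − 145.000 × 1 = 277.000 ms
Then RT(7) = 277.000 + 145.000 × log₂ 7 = 277.000 + 145.000 × 2.8074 ≈ 684.066 ms.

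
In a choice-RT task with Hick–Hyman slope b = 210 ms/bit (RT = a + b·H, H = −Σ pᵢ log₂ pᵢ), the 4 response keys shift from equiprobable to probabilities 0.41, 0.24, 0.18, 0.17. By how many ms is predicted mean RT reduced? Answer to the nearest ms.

The RT saving is b·ΔH. Equiprobable H₀ = log₂(4) = 2.0000 bits; with the given probabilities H = 1.9014 bits.
b·(H₀ − H) = 210 × (2.0000 − 1.9014) = 20.70 ms.

21 ms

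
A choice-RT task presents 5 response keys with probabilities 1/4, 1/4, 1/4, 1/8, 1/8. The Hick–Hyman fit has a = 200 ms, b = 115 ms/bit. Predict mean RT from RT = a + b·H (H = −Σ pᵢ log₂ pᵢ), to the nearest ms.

459 ms

Each term −pᵢ log₂ pᵢ: 0.25·2 + 0.25·2 + 0.25·2 + 0.125·3 + 0.125·3; summed, H = 2.250 bits.
Mean RT = a + bH = 200 + 115·2.250 = 458.75 ms.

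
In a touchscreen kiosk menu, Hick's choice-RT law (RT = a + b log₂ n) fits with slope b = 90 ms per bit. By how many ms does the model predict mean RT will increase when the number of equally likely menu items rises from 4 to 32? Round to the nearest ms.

270 ms

The intercept a cancels: ΔRT = b·(log₂ n₂ − log₂ n₁) = b·log₂(n₂/n₁).
log₂(32) − log₂(4) = log₂(32/4) = log₂(8) = 3.
ΔRT = 90 × 3.0000 = 270.000 ms.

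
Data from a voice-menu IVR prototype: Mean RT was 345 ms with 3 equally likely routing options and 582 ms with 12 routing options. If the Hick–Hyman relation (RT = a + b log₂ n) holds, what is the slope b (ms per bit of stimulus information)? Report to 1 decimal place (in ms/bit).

118.5 ms/bit

b = (RT₂ − RT₁)/(log₂ n₂ − log₂ n₁) = (582 − 345)/(3.5850 − 1.5850) = 118.500 ms/bit.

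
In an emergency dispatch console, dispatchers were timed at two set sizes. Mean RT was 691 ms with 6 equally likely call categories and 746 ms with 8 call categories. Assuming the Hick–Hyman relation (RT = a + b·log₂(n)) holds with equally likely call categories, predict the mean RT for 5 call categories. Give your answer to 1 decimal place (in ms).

Solve the two-equation system in a and b:
  b = (746 − 691) / (log₂ 8 − log₂ 6) = 55 / (3 − 2.5850) = 132.518 ms/bit
  a = 691 − 132.518 × 2.5850 = 348.446 ms
Then RT(5) = 348.446 + 132.518 × log₂ 5 = 348.446 + 132.518 × 2.3219 ≈ 656.143 ms.

656.1 ms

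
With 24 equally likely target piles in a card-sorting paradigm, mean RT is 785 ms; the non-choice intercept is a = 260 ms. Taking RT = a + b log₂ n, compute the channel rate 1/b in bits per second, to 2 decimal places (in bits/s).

b = (785 − 260)/log₂ 24 = 525/4.5850 = 114.505 ms per bit = 0.11450 s/bit; the reciprocal is 8.733 bits/s.

8.73 bits/s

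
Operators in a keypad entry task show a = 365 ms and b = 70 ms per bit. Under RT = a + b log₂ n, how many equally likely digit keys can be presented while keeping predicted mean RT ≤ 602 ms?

10

70·log₂ n ≤ 602 − 365 = 237, giving log₂ n ≤ 3.3857 and n ≤ 10.452. The largest whole number is 10.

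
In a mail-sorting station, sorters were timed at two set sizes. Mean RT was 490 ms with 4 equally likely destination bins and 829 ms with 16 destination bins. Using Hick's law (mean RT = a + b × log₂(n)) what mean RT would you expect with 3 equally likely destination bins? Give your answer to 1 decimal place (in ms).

Fit slope and intercept:
  b = (829 − 490) / (log₂ 16 − log₂ 4) = 339 / (4 − 2) = 169.500 ms/bit
  a = 490 − 169.500 × 2 = 151.000 ms
Then RT(3) = 151.000 + 169.500 × log₂ 3 = 151.000 + 169.500 × 1.5850 ≈ 419.651 ms.

419.7 ms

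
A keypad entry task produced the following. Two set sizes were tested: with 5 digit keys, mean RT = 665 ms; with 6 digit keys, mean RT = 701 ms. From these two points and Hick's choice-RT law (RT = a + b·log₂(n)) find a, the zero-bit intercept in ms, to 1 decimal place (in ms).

b = (RT₂ − RT₁)/(log₂ n₂ − log₂ n₁) = (701 − 665)/(2.5850 − 2.3219) = 136.864 ms/bit.
Intercept: a = 665 − 136.864·log₂(5) = 347.211 ms.

347.2 ms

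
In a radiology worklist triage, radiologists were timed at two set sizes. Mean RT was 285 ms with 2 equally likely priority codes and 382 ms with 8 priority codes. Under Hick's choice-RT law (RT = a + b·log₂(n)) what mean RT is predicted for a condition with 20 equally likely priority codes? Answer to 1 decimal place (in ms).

RT is linear in log₂ n, so two points fix the line:
  b = (382 − 285) / (log₂ 8 − log₂ 2) = 97 / (3 − 1) = 48.500 ms/bit
  a = 285 − 48.500 × 1 = 236.500 ms
Then RT(20) = 236.500 + 48.500 × log₂ 20 = 236.500 + 48.500 × 4.3219 ≈ 446.114 ms.

446.1 ms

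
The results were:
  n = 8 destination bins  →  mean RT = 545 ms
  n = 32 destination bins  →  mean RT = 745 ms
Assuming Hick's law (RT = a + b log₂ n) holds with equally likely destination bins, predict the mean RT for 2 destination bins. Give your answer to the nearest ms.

345 ms

RT is linear in log₂ n, so two points fix the line:
  b = (745 − 545) / (log₂ 32 − log₂ 8) = 200 / (5 − 3) = 100 ms/bit
  a = 545 − 100 × 3 = 245 ms
Then RT(2) = 245 + 100 × log₂ 2 = 245 + 100 × 1 ≈ 345.000 ms.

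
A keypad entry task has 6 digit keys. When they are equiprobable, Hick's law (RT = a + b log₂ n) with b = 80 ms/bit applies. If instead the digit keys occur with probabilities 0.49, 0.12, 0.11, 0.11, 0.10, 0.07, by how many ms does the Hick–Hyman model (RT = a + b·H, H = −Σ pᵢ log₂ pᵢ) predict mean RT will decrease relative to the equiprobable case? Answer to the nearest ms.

33 ms

Equiprobable entropy H₀ = log₂ 6 = 2.5850 bits.
Skewed entropy H = −Σ pᵢ log₂ pᵢ = 2.1727 bits.
ΔRT = b·(H₀ − H) = 80 × 0.4123 = 32.98 ms.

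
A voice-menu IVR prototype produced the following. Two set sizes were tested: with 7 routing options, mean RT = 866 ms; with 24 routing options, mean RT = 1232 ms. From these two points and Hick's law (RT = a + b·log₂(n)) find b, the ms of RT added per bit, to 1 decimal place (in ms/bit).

205.9 ms/bit

Slope: b = (1232 − 866) / (log₂ 24 − log₂ 7) = 366/1.7776 = 205.895 ms/bit.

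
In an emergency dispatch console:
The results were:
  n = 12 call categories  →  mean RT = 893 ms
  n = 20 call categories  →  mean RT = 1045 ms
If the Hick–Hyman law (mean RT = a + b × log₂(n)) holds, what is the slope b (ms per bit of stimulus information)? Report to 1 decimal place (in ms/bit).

206.3 ms/bit

b = (RT₂ − RT₁)/(log₂ n₂ − log₂ n₁) = (1045 − 893)/(4.3219 − 3.5850) = 206.251 ms/bit.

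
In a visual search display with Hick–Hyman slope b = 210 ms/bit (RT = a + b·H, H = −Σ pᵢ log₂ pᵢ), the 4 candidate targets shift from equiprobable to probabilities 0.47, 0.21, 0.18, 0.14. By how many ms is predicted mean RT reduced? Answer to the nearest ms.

36 ms

Equiprobable entropy H₀ = log₂ 4 = 2.0000 bits.
Skewed entropy H = −Σ pᵢ log₂ pᵢ = 1.8272 bits.
ΔRT = b·(H₀ − H) = 210 × 0.1728 = 36.29 ms.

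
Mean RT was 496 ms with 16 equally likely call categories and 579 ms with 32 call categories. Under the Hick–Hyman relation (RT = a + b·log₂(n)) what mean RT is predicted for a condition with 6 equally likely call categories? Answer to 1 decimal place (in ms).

Solve the two-equation system in a and b:
  b = (579 − 496) / (log₂ 32 − log₂ 16) = 83 / (5 − 4) = 83.000 ms/bit
  a = 496 − 83.000 × 4 = 164.000 ms
Then RT(6) = 164.000 + 83.000 × log₂ 6 = 164.000 + 83.000 × 2.5850 ≈ 378.552 ms.

378.6 ms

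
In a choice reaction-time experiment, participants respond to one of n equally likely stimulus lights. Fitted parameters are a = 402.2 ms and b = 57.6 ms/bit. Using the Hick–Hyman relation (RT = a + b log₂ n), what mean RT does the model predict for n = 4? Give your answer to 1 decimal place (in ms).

log₂(4) = 2 bits, so RT = 402.2 + 57.6 × 2 ≈ 517.400 ms.

517.4 ms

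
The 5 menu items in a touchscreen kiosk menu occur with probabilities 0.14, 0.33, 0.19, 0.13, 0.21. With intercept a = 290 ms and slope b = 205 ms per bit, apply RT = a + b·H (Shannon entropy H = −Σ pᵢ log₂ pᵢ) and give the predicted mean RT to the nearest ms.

748 ms

Entropy contributions −pᵢ log₂ pᵢ: 0.3971, 0.5278, 0.4552, 0.3826, 0.4728; sum H = 2.2356 bits.
RT = a + bH = 290 + 205·2.2356 = 748.30 ms.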